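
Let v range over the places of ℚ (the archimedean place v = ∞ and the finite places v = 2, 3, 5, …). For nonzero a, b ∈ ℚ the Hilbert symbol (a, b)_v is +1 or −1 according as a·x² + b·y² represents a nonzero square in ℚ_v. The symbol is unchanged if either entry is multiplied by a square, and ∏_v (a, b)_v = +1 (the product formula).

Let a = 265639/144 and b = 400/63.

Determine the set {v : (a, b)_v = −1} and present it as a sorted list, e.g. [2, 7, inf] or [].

[2, 7, 11, 41]

(a, b) ≡ (265639, 7) mod (ℚ^×)²; places V = {2, 3, 5, 7, 11, 19, 31, 41, ∞}.
(a,b)_19: α=1, u≡17; β=0, v≡16 (mod 19); (17|19)=+1, (16|19)=+1; sign (−1)^0·+1^0·+1^1 = +1.
(a,b)_5: α=0, u≡1; β=2, v≡2 (mod 5); (1|5)=+1, (2|5)=-1; sign (−1)^0·+1^2·-1^0 = +1.
(a,b)_3: α=-2, u≡1; β=-2, v≡1 (mod 3); (1|3)=+1, (1|3)=+1; sign (−1)^0·+1^-2·+1^-2 = +1.
(a,b)_2: α=-4, β=4; u≡7, v≡7 (mod 8); ε(u)ε(v)=1·1, αω(v)=-4·0, βω(u)=4·0; sum ≡ 1  ⇒  -1.
(a,b)_∞: sgn(265639)=+, sgn(7)=+, so +1.
(a,b)_31: α=1, u≡27; β=0, v≡28 (mod 31); (27|31)=-1, (28|31)=+1; sign (−1)^0·-1^0·+1^1 = +1.
(a,b)_7: α=0, u≡6; β=-1, v≡4 (mod 7); (6|7)=-1, (4|7)=+1; sign (−1)^0·-1^-1·+1^0 = -1.
(a,b)_41: α=1, u≡2; β=0, v≡7 (mod 41); (2|41)=+1, (7|41)=-1; sign (−1)^0·+1^0·-1^1 = -1.
(a,b)_11: α=1, u≡4; β=0, v≡6 (mod 11); (4|11)=+1, (6|11)=-1; sign (−1)^0·+1^0·-1^1 = -1.
Ram(265639, 7) = {2, 7, 11, 41}; no ℚ_2-point on the conic.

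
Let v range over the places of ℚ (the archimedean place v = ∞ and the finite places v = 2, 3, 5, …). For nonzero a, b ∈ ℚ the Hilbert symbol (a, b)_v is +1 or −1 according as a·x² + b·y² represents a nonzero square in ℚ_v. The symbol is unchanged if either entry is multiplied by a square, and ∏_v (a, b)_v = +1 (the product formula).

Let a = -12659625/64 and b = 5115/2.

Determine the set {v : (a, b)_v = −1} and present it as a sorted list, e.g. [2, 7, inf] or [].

Mod squares: a ≡ -465, b ≡ 10230. Check v ∈ {∞, 2, 3, 5, 11, 31}.
v=31: a=31^1·(≡25), b=31^1·(≡5) mod 31; (25|31)=+1, (5|31)=+1; (−1)^{1·1·15}·(+1)^1·(+1)^1 = -1.
v=11: a=11^2·(≡2), b=11^1·(≡7) mod 11; (2|11)=-1, (7|11)=-1; (−1)^{2·1·5}·(-1)^1·(-1)^2 = -1.
v=∞: -465 < 0 and 10230 > 0  ⇒  (a,b)_∞ = +1.
v=5: a=5^3·(≡2), b=5^1·(≡4) mod 5; (2|5)=-1, (4|5)=+1; (−1)^{3·1·2}·(-1)^1·(+1)^3 = -1.
v=3: a=3^3·(≡1), b=3^1·(≡2) mod 3; (1|3)=+1, (2|3)=-1; (−1)^{3·1·1}·(+1)^1·(-1)^3 = +1.
v=2: v_2(a)=-6, v_2(b)=-1; units ≡ 7, 3 (mod 8); ε·ε+αω+βω = 1·1+-6·1+-1·0 ≡ 1  ⇒  (a,b)_2 = -1.
|Ram(-465, 10230)| = 4, even; anisotropic at {2, 5, 11, 31}.

[2, 5, 11, 31]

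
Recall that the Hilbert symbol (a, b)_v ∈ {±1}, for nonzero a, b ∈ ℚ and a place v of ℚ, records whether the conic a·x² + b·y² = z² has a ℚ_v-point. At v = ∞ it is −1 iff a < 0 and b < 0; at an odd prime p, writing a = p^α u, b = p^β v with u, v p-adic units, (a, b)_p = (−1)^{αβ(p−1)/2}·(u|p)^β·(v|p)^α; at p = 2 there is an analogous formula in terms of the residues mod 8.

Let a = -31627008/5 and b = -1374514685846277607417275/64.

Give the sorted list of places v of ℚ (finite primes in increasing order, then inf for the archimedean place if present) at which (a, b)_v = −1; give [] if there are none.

(a, b) ≡ (-68635, -401051) mod (ℚ^×)²; places V = {2, 3, 5, 7, 23, 37, 47, 53, ∞}.
(a,b)_47: α=0, u≡37; β=1, v≡34 (mod 47); (37|47)=+1, (34|47)=+1; sign (−1)^0·+1^1·+1^0 = +1.
(a,b)_∞: sgn(-68635)=−, sgn(-401051)=−, so -1.
(a,b)_7: α=1, u≡4; β=3, v≡4 (mod 7); (4|7)=+1, (4|7)=+1; sign (−1)^1·+1^3·+1^1 = -1.
(a,b)_23: α=0, u≡17; β=1, v≡15 (mod 23); (17|23)=-1, (15|23)=-1; sign (−1)^0·-1^1·-1^0 = -1.
(a,b)_5: α=-1, u≡2; β=2, v≡1 (mod 5); (2|5)=-1, (1|5)=+1; sign (−1)^0·-1^2·+1^-1 = +1.
(a,b)_2: α=8, β=-6; u≡5, v≡5 (mod 8); ε(u)ε(v)=0·0, αω(v)=8·1, βω(u)=-6·1; sum ≡ 0  ⇒  +1.
(a,b)_3: α=2, u≡2; β=12, v≡1 (mod 3); (2|3)=-1, (1|3)=+1; sign (−1)^0·-1^12·+1^2 = +1.
(a,b)_37: α=1, u≡35; β=4, v≡15 (mod 37); (35|37)=-1, (15|37)=-1; sign (−1)^0·-1^4·-1^1 = -1.
(a,b)_53: α=1, u≡30; β=3, v≡50 (mod 53); (30|53)=-1, (50|53)=-1; sign (−1)^0·-1^3·-1^1 = +1.
Ram(-68635, -401051) = {7, 23, 37, ∞}; no ℚ_7-point on the conic.

[7, 23, 37, inf]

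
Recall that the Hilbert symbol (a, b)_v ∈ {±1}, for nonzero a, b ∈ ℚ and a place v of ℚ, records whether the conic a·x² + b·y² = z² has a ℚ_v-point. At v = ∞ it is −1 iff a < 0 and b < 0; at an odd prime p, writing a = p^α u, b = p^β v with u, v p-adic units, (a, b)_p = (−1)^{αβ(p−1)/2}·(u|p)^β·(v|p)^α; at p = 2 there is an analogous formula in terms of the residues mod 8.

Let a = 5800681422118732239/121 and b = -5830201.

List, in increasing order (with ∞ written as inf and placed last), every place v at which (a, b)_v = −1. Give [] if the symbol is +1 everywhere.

[2, 23]

(a, b) ≡ (391, -5830201) mod (ℚ^×)²; places V = {2, 3, 11, 13, 17, 19, 23, 31, 37, ∞}.
(a,b)_13: α=0, u≡3; β=1, v≡10 (mod 13); (3|13)=+1, (10|13)=+1; sign (−1)^0·+1^1·+1^0 = +1.
(a,b)_3: α=10, u≡1; β=0, v≡2 (mod 3); (1|3)=+1, (2|3)=-1; sign (−1)^0·+1^0·-1^10 = +1.
(a,b)_17: α=1, u≡14; β=1, v≡5 (mod 17); (14|17)=-1, (5|17)=-1; sign (−1)^0·-1^1·-1^1 = +1.
(a,b)_37: α=2, u≡9; β=1, v≡10 (mod 37); (9|37)=+1, (10|37)=+1; sign (−1)^0·+1^1·+1^2 = +1.
(a,b)_31: α=2, u≡5; β=1, v≡6 (mod 31); (5|31)=+1, (6|31)=-1; sign (−1)^0·+1^1·-1^2 = +1.
(a,b)_11: α=-2, u≡2; β=0, v≡8 (mod 11); (2|11)=-1, (8|11)=-1; sign (−1)^0·-1^0·-1^-2 = +1.
(a,b)_19: α=2, u≡9; β=0, v≡6 (mod 19); (9|19)=+1, (6|19)=+1; sign (−1)^0·+1^0·+1^2 = +1.
(a,b)_23: α=3, u≡21; β=1, v≡19 (mod 23); (21|23)=-1, (19|23)=-1; sign (−1)^1·-1^1·-1^3 = -1.
(a,b)_2: α=0, β=0; u≡7, v≡7 (mod 8); ε(u)ε(v)=1·1, αω(v)=0·0, βω(u)=0·0; sum ≡ 1  ⇒  -1.
(a,b)_∞: sgn(391)=+, sgn(-5830201)=−, so +1.
|Ram(391, -5830201)| = 2, even; anisotropic at {2, 23}.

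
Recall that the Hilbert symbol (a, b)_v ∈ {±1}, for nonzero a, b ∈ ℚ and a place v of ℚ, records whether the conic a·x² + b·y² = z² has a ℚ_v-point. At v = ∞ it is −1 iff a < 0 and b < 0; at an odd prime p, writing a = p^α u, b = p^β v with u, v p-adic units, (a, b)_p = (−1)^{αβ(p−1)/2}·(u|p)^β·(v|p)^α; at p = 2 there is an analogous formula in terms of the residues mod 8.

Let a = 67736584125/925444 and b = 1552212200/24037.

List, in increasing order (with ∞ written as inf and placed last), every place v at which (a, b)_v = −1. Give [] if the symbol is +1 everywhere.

[2, 3, 13, 23]

Mod squares: a ≡ 45885, b ≡ 34034. Check v ∈ {∞, 2, 3, 5, 7, 11, 13, 17, 19, 23, 37, 43}.
v=43: a=43^0·(≡16), b=43^-2·(≡17) mod 43; (16|43)=+1, (17|43)=+1; (−1)^{0·-2·21}·(+1)^-2·(+1)^0 = +1.
v=2: v_2(a)=-2, v_2(b)=3; units ≡ 5, 1 (mod 8); ε·ε+αω+βω = 0·0+-2·0+3·1 ≡ 1  ⇒  (a,b)_2 = -1.
v=37: a=37^-2·(≡18), b=37^0·(≡14) mod 37; (18|37)=-1, (14|37)=-1; (−1)^{-2·0·18}·(-1)^0·(-1)^-2 = +1.
v=3: a=3^11·(≡1), b=3^0·(≡2) mod 3; (1|3)=+1, (2|3)=-1; (−1)^{11·0·1}·(+1)^0·(-1)^11 = -1.
v=5: a=5^3·(≡2), b=5^2·(≡4) mod 5; (2|5)=-1, (4|5)=+1; (−1)^{3·2·2}·(-1)^2·(+1)^3 = +1.
v=19: a=19^1·(≡14), b=19^0·(≡9) mod 19; (14|19)=-1, (9|19)=+1; (−1)^{1·0·9}·(-1)^0·(+1)^1 = +1.
v=23: a=23^1·(≡17), b=23^0·(≡11) mod 23; (17|23)=-1, (11|23)=-1; (−1)^{1·0·11}·(-1)^0·(-1)^1 = -1.
v=11: a=11^0·(≡4), b=11^3·(≡1) mod 11; (4|11)=+1, (1|11)=+1; (−1)^{0·3·5}·(+1)^3·(+1)^0 = +1.
v=∞: 45885 > 0 and 34034 > 0  ⇒  (a,b)_∞ = +1.
v=7: a=7^1·(≡3), b=7^3·(≡2) mod 7; (3|7)=-1, (2|7)=+1; (−1)^{1·3·3}·(-1)^3·(+1)^1 = +1.
v=17: a=17^0·(≡4), b=17^1·(≡9) mod 17; (4|17)=+1, (9|17)=+1; (−1)^{0·1·8}·(+1)^1·(+1)^0 = +1.
v=13: a=13^-2·(≡5), b=13^-1·(≡2) mod 13; (5|13)=-1, (2|13)=-1; (−1)^{-2·-1·6}·(-1)^-1·(-1)^-2 = -1.
|Ram(45885, 34034)| = 4, even; anisotropic at {2, 3, 13, 23}.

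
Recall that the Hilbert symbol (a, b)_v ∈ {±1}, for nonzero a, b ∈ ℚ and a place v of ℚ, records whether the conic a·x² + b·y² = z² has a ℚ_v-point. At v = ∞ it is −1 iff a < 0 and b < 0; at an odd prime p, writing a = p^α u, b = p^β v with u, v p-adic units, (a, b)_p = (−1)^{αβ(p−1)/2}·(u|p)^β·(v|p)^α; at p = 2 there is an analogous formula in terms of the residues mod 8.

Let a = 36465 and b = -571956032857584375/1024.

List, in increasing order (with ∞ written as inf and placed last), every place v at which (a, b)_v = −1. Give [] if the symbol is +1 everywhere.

[11, 13]

Mod squares: a ≡ 36465, b ≡ -15. Check v ∈ {∞, 2, 3, 5, 7, 11, 13, 17}.
v=3: a=3^1·(≡2), b=3^7·(≡1) mod 3; (2|3)=-1, (1|3)=+1; (−1)^{1·7·1}·(-1)^7·(+1)^1 = +1.
v=∞: 36465 > 0 and -15 < 0  ⇒  (a,b)_∞ = +1.
v=7: a=7^0·(≡2), b=7^2·(≡6) mod 7; (2|7)=+1, (6|7)=-1; (−1)^{0·2·3}·(+1)^2·(-1)^0 = +1.
v=2: v_2(a)=0, v_2(b)=-10; units ≡ 1, 1 (mod 8); ε·ε+αω+βω = 0·0+0·0+-10·0 ≡ 0  ⇒  (a,b)_2 = +1.
v=17: a=17^1·(≡3), b=17^4·(≡16) mod 17; (3|17)=-1, (16|17)=+1; (−1)^{1·4·8}·(-1)^4·(+1)^1 = +1.
v=11: a=11^1·(≡4), b=11^2·(≡8) mod 11; (4|11)=+1, (8|11)=-1; (−1)^{1·2·5}·(+1)^2·(-1)^1 = -1.
v=13: a=13^1·(≡10), b=13^2·(≡6) mod 13; (10|13)=+1, (6|13)=-1; (−1)^{1·2·6}·(+1)^2·(-1)^1 = -1.
v=5: a=5^1·(≡3), b=5^5·(≡2) mod 5; (3|5)=-1, (2|5)=-1; (−1)^{1·5·2}·(-1)^5·(-1)^1 = +1.
Ram(36465, -15) = {11, 13}; no ℚ_11-point on the conic.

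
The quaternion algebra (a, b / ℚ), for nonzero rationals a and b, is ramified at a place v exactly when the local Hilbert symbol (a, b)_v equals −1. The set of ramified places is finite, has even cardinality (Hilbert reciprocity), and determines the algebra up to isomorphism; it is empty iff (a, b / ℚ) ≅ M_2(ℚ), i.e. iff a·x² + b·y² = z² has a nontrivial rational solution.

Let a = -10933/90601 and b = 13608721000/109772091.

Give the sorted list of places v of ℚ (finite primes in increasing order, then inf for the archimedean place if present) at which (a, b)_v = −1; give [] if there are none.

[5, 13]

(a, b) ≡ (-13, 110) mod (ℚ^×)²; places V = {2, 3, 5, 7, 11, 13, 17, 29, 31, 43, ∞}.
(a,b)_11: α=0, u≡9; β=-1, v≡7 (mod 11); (9|11)=+1, (7|11)=-1; sign (−1)^0·+1^-1·-1^0 = +1.
(a,b)_3: α=0, u≡2; β=-10, v≡2 (mod 3); (2|3)=-1, (2|3)=-1; sign (−1)^0·-1^-10·-1^0 = +1.
(a,b)_2: α=0, β=3; u≡3, v≡7 (mod 8); ε(u)ε(v)=1·1, αω(v)=0·0, βω(u)=3·1; sum ≡ 0  ⇒  +1.
(a,b)_17: α=0, u≡4; β=2, v≡16 (mod 17); (4|17)=+1, (16|17)=+1; sign (−1)^0·+1^2·+1^0 = +1.
(a,b)_31: α=0, u≡25; β=2, v≡23 (mod 31); (25|31)=+1, (23|31)=-1; sign (−1)^0·+1^2·-1^0 = +1.
(a,b)_7: α=-2, u≡1; β=2, v≡5 (mod 7); (1|7)=+1, (5|7)=-1; sign (−1)^0·+1^2·-1^-2 = +1.
(a,b)_5: α=0, u≡2; β=3, v≡3 (mod 5); (2|5)=-1, (3|5)=-1; sign (−1)^0·-1^3·-1^0 = -1.
(a,b)_13: α=1, u≡1; β=-2, v≡8 (mod 13); (1|13)=+1, (8|13)=-1; sign (−1)^0·+1^-2·-1^1 = -1.
(a,b)_43: α=-2, u≡34; β=0, v≡36 (mod 43); (34|43)=-1, (36|43)=+1; sign (−1)^0·-1^0·+1^-2 = +1.
(a,b)_29: α=2, u≡9; β=0, v≡22 (mod 29); (9|29)=+1, (22|29)=+1; sign (−1)^0·+1^0·+1^2 = +1.
(a,b)_∞: sgn(-13)=−, sgn(110)=+, so +1.
Ram(-13, 110) = {5, 13}; no ℚ_5-point on the conic.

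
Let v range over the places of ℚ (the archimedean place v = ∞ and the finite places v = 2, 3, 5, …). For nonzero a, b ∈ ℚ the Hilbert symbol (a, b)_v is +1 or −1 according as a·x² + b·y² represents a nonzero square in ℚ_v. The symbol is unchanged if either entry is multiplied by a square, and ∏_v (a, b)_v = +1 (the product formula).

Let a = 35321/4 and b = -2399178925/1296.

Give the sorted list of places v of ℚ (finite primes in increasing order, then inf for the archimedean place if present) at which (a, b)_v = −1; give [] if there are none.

(a, b) ≡ (209, -13) mod (ℚ^×)²; places V = {2, 3, 5, 11, 13, 19, ∞}.
(a,b)_2: α=-2, β=-4; u≡1, v≡3 (mod 8); ε(u)ε(v)=0·1, αω(v)=-2·1, βω(u)=-4·0; sum ≡ 0  ⇒  +1.
(a,b)_11: α=1, u≡8; β=2, v≡9 (mod 11); (8|11)=-1, (9|11)=+1; sign (−1)^0·-1^2·+1^1 = +1.
(a,b)_13: α=2, u≡10; β=3, v≡3 (mod 13); (10|13)=+1, (3|13)=+1; sign (−1)^0·+1^3·+1^2 = +1.
(a,b)_3: α=0, u≡2; β=-4, v≡2 (mod 3); (2|3)=-1, (2|3)=-1; sign (−1)^0·-1^-4·-1^0 = +1.
(a,b)_5: α=0, u≡4; β=2, v≡3 (mod 5); (4|5)=+1, (3|5)=-1; sign (−1)^0·+1^2·-1^0 = +1.
(a,b)_19: α=1, u≡4; β=2, v≡7 (mod 19); (4|19)=+1, (7|19)=+1; sign (−1)^0·+1^2·+1^1 = +1.
(a,b)_∞: sgn(209)=+, sgn(-13)=−, so +1.
Ram(a, b) = ∅: the form 209·x² + -13·y² − z² is isotropic over every ℚ_v, so by Hasse–Minkowski it is isotropic over ℚ.

[]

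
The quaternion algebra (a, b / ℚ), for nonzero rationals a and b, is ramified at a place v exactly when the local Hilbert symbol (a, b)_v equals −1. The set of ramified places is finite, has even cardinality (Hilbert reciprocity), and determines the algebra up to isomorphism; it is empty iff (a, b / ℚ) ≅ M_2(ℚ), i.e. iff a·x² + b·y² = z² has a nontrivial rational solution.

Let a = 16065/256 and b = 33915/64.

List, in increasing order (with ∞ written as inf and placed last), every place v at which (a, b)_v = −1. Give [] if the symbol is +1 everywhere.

Mod squares: a ≡ 1785, b ≡ 33915. Check v ∈ {∞, 2, 3, 5, 7, 17, 19}.
v=3: a=3^3·(≡1), b=3^1·(≡1) mod 3; (1|3)=+1, (1|3)=+1; (−1)^{3·1·1}·(+1)^1·(+1)^3 = -1.
v=2: v_2(a)=-8, v_2(b)=-6; units ≡ 1, 3 (mod 8); ε·ε+αω+βω = 0·1+-8·1+-6·0 ≡ 0  ⇒  (a,b)_2 = +1.
v=7: a=7^1·(≡5), b=7^1·(≡1) mod 7; (5|7)=-1, (1|7)=+1; (−1)^{1·1·3}·(-1)^1·(+1)^1 = +1.
v=5: a=5^1·(≡3), b=5^1·(≡2) mod 5; (3|5)=-1, (2|5)=-1; (−1)^{1·1·2}·(-1)^1·(-1)^1 = +1.
v=19: a=19^0·(≡18), b=19^1·(≡8) mod 19; (18|19)=-1, (8|19)=-1; (−1)^{0·1·9}·(-1)^1·(-1)^0 = -1.
v=∞: 1785 > 0 and 33915 > 0  ⇒  (a,b)_∞ = +1.
v=17: a=17^1·(≡10), b=17^1·(≡7) mod 17; (10|17)=-1, (7|17)=-1; (−1)^{1·1·8}·(-1)^1·(-1)^1 = +1.
Ram(1785, 33915) = {3, 19}; no ℚ_3-point on the conic.

[3, 19]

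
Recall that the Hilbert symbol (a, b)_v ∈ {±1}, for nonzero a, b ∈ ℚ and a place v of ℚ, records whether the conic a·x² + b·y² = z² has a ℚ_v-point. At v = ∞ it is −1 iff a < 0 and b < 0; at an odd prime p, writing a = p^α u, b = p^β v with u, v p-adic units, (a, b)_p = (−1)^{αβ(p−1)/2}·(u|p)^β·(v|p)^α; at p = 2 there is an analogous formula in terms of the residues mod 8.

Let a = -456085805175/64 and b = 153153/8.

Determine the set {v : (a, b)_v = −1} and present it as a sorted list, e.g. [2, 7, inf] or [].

[13, 17]

(a, b) ≡ (-7, 34034) mod (ℚ^×)²; places V = {2, 3, 5, 7, 11, 13, 17, ∞}.
(a,b)_13: α=2, u≡6; β=1, v≡2 (mod 13); (6|13)=-1, (2|13)=-1; sign (−1)^0·-1^1·-1^2 = -1.
(a,b)_5: α=2, u≡2; β=0, v≡1 (mod 5); (2|5)=-1, (1|5)=+1; sign (−1)^0·-1^0·+1^2 = +1.
(a,b)_∞: sgn(-7)=−, sgn(34034)=+, so +1.
(a,b)_2: α=-6, β=-3; u≡1, v≡1 (mod 8); ε(u)ε(v)=0·0, αω(v)=-6·0, βω(u)=-3·0; sum ≡ 0  ⇒  +1.
(a,b)_11: α=2, u≡5; β=1, v≡1 (mod 11); (5|11)=+1, (1|11)=+1; sign (−1)^0·+1^1·+1^2 = +1.
(a,b)_3: α=2, u≡2; β=2, v≡2 (mod 3); (2|3)=-1, (2|3)=-1; sign (−1)^0·-1^2·-1^2 = +1.
(a,b)_7: α=3, u≡3; β=1, v≡4 (mod 7); (3|7)=-1, (4|7)=+1; sign (−1)^1·-1^1·+1^3 = +1.
(a,b)_17: α=2, u≡11; β=1, v≡2 (mod 17); (11|17)=-1, (2|17)=+1; sign (−1)^0·-1^1·+1^2 = -1.
|Ram(-7, 34034)| = 2, even; anisotropic at {13, 17}.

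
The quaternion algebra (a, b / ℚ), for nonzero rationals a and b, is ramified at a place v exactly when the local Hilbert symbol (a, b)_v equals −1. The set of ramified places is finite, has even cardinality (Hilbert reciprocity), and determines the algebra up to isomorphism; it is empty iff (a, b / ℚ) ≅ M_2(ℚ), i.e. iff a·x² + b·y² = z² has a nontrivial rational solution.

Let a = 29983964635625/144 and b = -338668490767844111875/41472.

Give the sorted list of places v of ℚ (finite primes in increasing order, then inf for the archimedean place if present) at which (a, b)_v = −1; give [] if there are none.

(a, b) ≡ (8091473, -50102) mod (ℚ^×)²; places V = {2, 3, 5, 7, 11, 13, 17, 19, 41, 47, ∞}.
(a,b)_47: α=1, u≡13; β=1, v≡13 (mod 47); (13|47)=-1, (13|47)=-1; sign (−1)^1·-1^1·-1^1 = -1.
(a,b)_2: α=-4, β=-9; u≡1, v≡5 (mod 8); ε(u)ε(v)=0·0, αω(v)=-4·1, βω(u)=-9·0; sum ≡ 0  ⇒  +1.
(a,b)_19: α=1, u≡5; β=2, v≡11 (mod 19); (5|19)=+1, (11|19)=+1; sign (−1)^0·+1^2·+1^1 = +1.
(a,b)_5: α=4, u≡3; β=4, v≡3 (mod 5); (3|5)=-1, (3|5)=-1; sign (−1)^0·-1^4·-1^4 = +1.
(a,b)_∞: sgn(8091473)=+, sgn(-50102)=−, so +1.
(a,b)_41: α=1, u≡37; β=1, v≡39 (mod 41); (37|41)=+1, (39|41)=+1; sign (−1)^0·+1^1·+1^1 = +1.
(a,b)_17: α=1, u≡6; β=4, v≡7 (mod 17); (6|17)=-1, (7|17)=-1; sign (−1)^0·-1^4·-1^1 = -1.
(a,b)_13: α=1, u≡7; β=1, v≡6 (mod 13); (7|13)=-1, (6|13)=-1; sign (−1)^0·-1^1·-1^1 = +1.
(a,b)_7: α=2, u≡5; β=2, v≡1 (mod 7); (5|7)=-1, (1|7)=+1; sign (−1)^0·-1^2·+1^2 = +1.
(a,b)_3: α=-2, u≡2; β=-4, v≡1 (mod 3); (2|3)=-1, (1|3)=+1; sign (−1)^0·-1^-4·+1^-2 = +1.
(a,b)_11: α=2, u≡5; β=4, v≡3 (mod 11); (5|11)=+1, (3|11)=+1; sign (−1)^0·+1^4·+1^2 = +1.
Ram(8091473, -50102) = {17, 47}; no ℚ_17-point on the conic.

[17, 47]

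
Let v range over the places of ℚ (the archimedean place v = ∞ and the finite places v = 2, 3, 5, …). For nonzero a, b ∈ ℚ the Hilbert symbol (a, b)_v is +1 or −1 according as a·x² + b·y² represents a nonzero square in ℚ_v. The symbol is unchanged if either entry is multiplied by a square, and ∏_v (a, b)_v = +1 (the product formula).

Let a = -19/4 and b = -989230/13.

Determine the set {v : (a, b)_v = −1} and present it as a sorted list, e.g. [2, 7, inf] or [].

[2, 13, 19, inf]

(a, b) ≡ (-19, -24310) mod (ℚ^×)²; places V = {2, 5, 11, 13, 17, 19, 23, ∞}.
(a,b)_19: α=1, u≡14; β=0, v≡15 (mod 19); (14|19)=-1, (15|19)=-1; sign (−1)^0·-1^0·-1^1 = -1.
(a,b)_17: α=0, u≡8; β=1, v≡4 (mod 17); (8|17)=+1, (4|17)=+1; sign (−1)^0·+1^1·+1^0 = +1.
(a,b)_11: α=0, u≡9; β=1, v≡3 (mod 11); (9|11)=+1, (3|11)=+1; sign (−1)^0·+1^1·+1^0 = +1.
(a,b)_23: α=0, u≡1; β=2, v≡3 (mod 23); (1|23)=+1, (3|23)=+1; sign (−1)^0·+1^2·+1^0 = +1.
(a,b)_2: α=-2, β=1; u≡5, v≡5 (mod 8); ε(u)ε(v)=0·0, αω(v)=-2·1, βω(u)=1·1; sum ≡ 1  ⇒  -1.
(a,b)_5: α=0, u≡4; β=1, v≡3 (mod 5); (4|5)=+1, (3|5)=-1; sign (−1)^0·+1^1·-1^0 = +1.
(a,b)_13: α=0, u≡5; β=-1, v≡5 (mod 13); (5|13)=-1, (5|13)=-1; sign (−1)^0·-1^-1·-1^0 = -1.
(a,b)_∞: sgn(-19)=−, sgn(-24310)=−, so -1.
(-19, -24310 / ℚ) ramifies at {2, 13, 19, ∞}: a division algebra.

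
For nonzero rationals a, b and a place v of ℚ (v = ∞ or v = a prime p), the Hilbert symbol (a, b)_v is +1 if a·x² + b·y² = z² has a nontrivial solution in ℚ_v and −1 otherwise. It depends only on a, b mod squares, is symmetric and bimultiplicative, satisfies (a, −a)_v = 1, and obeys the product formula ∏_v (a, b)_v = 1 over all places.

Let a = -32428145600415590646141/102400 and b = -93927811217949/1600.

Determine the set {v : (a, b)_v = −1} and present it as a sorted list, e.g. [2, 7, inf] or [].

[2, 3, 47, inf]

Mod squares: a ≡ -30229, b ≡ -141. Check v ∈ {∞, 2, 3, 5, 19, 37, 43, 47}.
v=19: a=19^3·(≡6), b=19^2·(≡11) mod 19; (6|19)=+1, (11|19)=+1; (−1)^{3·2·9}·(+1)^2·(+1)^3 = +1.
v=3: a=3^12·(≡2), b=3^7·(≡1) mod 3; (2|3)=-1, (1|3)=+1; (−1)^{12·7·1}·(-1)^7·(+1)^12 = -1.
v=2: v_2(a)=-12, v_2(b)=-6; units ≡ 3, 3 (mod 8); ε·ε+αω+βω = 1·1+-12·1+-6·1 ≡ 1  ⇒  (a,b)_2 = -1.
v=43: a=43^3·(≡12), b=43^2·(≡41) mod 43; (12|43)=-1, (41|43)=+1; (−1)^{3·2·21}·(-1)^2·(+1)^3 = +1.
v=∞: -30229 < 0 and -141 < 0  ⇒  (a,b)_∞ = -1.
v=47: a=47^2·(≡46), b=47^1·(≡46) mod 47; (46|47)=-1, (46|47)=-1; (−1)^{2·1·23}·(-1)^1·(-1)^2 = -1.
v=5: a=5^-2·(≡4), b=5^-2·(≡4) mod 5; (4|5)=+1, (4|5)=+1; (−1)^{-2·-2·2}·(+1)^-2·(+1)^-2 = +1.
v=37: a=37^3·(≡4), b=37^2·(≡34) mod 37; (4|37)=+1, (34|37)=+1; (−1)^{3·2·18}·(+1)^2·(+1)^3 = +1.
(-30229, -141 / ℚ) ramifies at {2, 3, 47, ∞}: a division algebra.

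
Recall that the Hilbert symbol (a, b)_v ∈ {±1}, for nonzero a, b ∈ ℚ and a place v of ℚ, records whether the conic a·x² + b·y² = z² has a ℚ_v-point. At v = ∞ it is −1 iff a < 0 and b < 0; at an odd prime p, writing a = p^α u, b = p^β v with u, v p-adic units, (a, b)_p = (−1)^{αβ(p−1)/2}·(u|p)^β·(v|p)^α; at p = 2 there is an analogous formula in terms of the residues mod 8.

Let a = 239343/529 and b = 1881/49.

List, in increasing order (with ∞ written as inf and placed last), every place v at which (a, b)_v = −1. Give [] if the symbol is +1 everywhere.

(a, b) ≡ (663, 209) mod (ℚ^×)²; places V = {2, 3, 7, 11, 13, 17, 19, 23, ∞}.
(a,b)_13: α=1, u≡9; β=0, v≡10 (mod 13); (9|13)=+1, (10|13)=+1; sign (−1)^0·+1^0·+1^1 = +1.
(a,b)_∞: sgn(663)=+, sgn(209)=+, so +1.
(a,b)_3: α=1, u≡2; β=2, v≡2 (mod 3); (2|3)=-1, (2|3)=-1; sign (−1)^0·-1^2·-1^1 = -1.
(a,b)_2: α=0, β=0; u≡7, v≡1 (mod 8); ε(u)ε(v)=1·0, αω(v)=0·0, βω(u)=0·0; sum ≡ 0  ⇒  +1.
(a,b)_17: α=1, u≡10; β=0, v≡3 (mod 17); (10|17)=-1, (3|17)=-1; sign (−1)^0·-1^0·-1^1 = -1.
(a,b)_23: α=-2, u≡5; β=0, v≡6 (mod 23); (5|23)=-1, (6|23)=+1; sign (−1)^0·-1^0·+1^-2 = +1.
(a,b)_11: α=0, u≡5; β=1, v≡10 (mod 11); (5|11)=+1, (10|11)=-1; sign (−1)^0·+1^1·-1^0 = +1.
(a,b)_7: α=0, u≡5; β=-2, v≡5 (mod 7); (5|7)=-1, (5|7)=-1; sign (−1)^0·-1^-2·-1^0 = +1.
(a,b)_19: α=2, u≡7; β=1, v≡9 (mod 19); (7|19)=+1, (9|19)=+1; sign (−1)^0·+1^1·+1^2 = +1.
|Ram(663, 209)| = 2, even; anisotropic at {3, 17}.

[3, 17]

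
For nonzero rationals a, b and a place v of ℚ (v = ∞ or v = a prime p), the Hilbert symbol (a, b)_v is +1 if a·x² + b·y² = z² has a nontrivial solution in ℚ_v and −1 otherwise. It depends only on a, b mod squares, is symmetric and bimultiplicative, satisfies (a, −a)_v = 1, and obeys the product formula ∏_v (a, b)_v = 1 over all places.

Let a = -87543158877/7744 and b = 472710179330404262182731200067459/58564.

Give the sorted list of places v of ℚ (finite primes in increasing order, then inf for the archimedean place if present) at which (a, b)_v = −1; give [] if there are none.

[2, 17, 37, 41]

(a, b) ≡ (-18387557, 39017499) mod (ℚ^×)²; places V = {2, 3, 11, 17, 19, 23, 29, 31, 37, 41, ∞}.
(a,b)_37: α=1, u≡22; β=3, v≡7 (mod 37); (22|37)=-1, (7|37)=+1; sign (−1)^0·-1^3·+1^1 = -1.
(a,b)_31: α=1, u≡10; β=3, v≡3 (mod 31); (10|31)=+1, (3|31)=-1; sign (−1)^1·+1^3·-1^1 = +1.
(a,b)_41: α=1, u≡19; β=4, v≡17 (mod 41); (19|41)=-1, (17|41)=-1; sign (−1)^0·-1^4·-1^1 = -1.
(a,b)_17: α=1, u≡8; β=3, v≡10 (mod 17); (8|17)=+1, (10|17)=-1; sign (−1)^0·+1^3·-1^1 = -1.
(a,b)_29: α=0, u≡16; β=1, v≡5 (mod 29); (16|29)=+1, (5|29)=+1; sign (−1)^0·+1^1·+1^0 = +1.
(a,b)_3: α=2, u≡1; β=11, v≡2 (mod 3); (1|3)=+1, (2|3)=-1; sign (−1)^0·+1^11·-1^2 = +1.
(a,b)_19: α=0, u≡16; β=2, v≡1 (mod 19); (16|19)=+1, (1|19)=+1; sign (−1)^0·+1^2·+1^0 = +1.
(a,b)_11: α=-2, u≡10; β=-4, v≡4 (mod 11); (10|11)=-1, (4|11)=+1; sign (−1)^0·-1^-4·+1^-2 = +1.
(a,b)_∞: sgn(-18387557)=−, sgn(39017499)=+, so +1.
(a,b)_2: α=-6, β=-2; u≡3, v≡3 (mod 8); ε(u)ε(v)=1·1, αω(v)=-6·1, βω(u)=-2·1; sum ≡ 1  ⇒  -1.
(a,b)_23: α=3, u≡19; β=3, v≡4 (mod 23); (19|23)=-1, (4|23)=+1; sign (−1)^1·-1^3·+1^3 = +1.
|Ram(-18387557, 39017499)| = 4, even; anisotropic at {2, 17, 37, 41}.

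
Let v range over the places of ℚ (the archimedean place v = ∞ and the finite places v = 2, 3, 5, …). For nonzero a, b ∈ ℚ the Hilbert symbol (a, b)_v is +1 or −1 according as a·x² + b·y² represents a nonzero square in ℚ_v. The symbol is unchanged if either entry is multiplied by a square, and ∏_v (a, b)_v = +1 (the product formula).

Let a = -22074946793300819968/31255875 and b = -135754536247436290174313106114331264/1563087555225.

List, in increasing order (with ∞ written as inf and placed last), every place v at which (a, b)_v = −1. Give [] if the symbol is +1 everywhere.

(a, b) ≡ (-770, -874) mod (ℚ^×)²; places V = {2, 3, 5, 7, 11, 19, 23, 37, ∞}.
(a,b)_11: α=5, u≡8; β=10, v≡8 (mod 11); (8|11)=-1, (8|11)=-1; sign (−1)^0·-1^10·-1^5 = -1.
(a,b)_37: α=2, u≡4; β=6, v≡20 (mod 37); (4|37)=+1, (20|37)=-1; sign (−1)^0·+1^6·-1^2 = +1.
(a,b)_3: α=-6, u≡1; β=-12, v≡2 (mod 3); (1|3)=+1, (2|3)=-1; sign (−1)^0·+1^-12·-1^-6 = +1.
(a,b)_∞: sgn(-770)=−, sgn(-874)=−, so -1.
(a,b)_5: α=-3, u≡1; β=-2, v≡4 (mod 5); (1|5)=+1, (4|5)=+1; sign (−1)^0·+1^-2·+1^-3 = +1.
(a,b)_7: α=-3, u≡4; β=-6, v≡4 (mod 7); (4|7)=+1, (4|7)=+1; sign (−1)^0·+1^-6·+1^-3 = +1.
(a,b)_23: α=2, u≡9; β=5, v≡16 (mod 23); (9|23)=+1, (16|23)=+1; sign (−1)^0·+1^5·+1^2 = +1.
(a,b)_19: α=2, u≡4; β=5, v≡11 (mod 19); (4|19)=+1, (11|19)=+1; sign (−1)^0·+1^5·+1^2 = +1.
(a,b)_2: α=19, β=7; u≡7, v≡3 (mod 8); ε(u)ε(v)=1·1, αω(v)=19·1, βω(u)=7·0; sum ≡ 0  ⇒  +1.
|Ram(-770, -874)| = 2, even; anisotropic at {11, ∞}.

[11, inf]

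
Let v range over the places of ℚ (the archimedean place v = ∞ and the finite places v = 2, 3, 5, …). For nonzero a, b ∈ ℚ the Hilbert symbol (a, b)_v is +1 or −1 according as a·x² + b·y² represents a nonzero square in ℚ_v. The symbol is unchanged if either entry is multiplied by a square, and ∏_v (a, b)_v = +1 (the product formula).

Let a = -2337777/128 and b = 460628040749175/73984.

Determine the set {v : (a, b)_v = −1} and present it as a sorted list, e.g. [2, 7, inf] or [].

[2, 13, 29, 31]

Mod squares: a ≡ -3074, b ≡ 479167. Check v ∈ {∞, 2, 3, 5, 13, 17, 29, 31, 41, 53}.
v=17: a=17^0·(≡7), b=17^-2·(≡11) mod 17; (7|17)=-1, (11|17)=-1; (−1)^{0·-2·8}·(-1)^-2·(-1)^0 = +1.
v=5: a=5^0·(≡1), b=5^2·(≡3) mod 5; (1|5)=+1, (3|5)=-1; (−1)^{0·2·2}·(+1)^2·(-1)^0 = +1.
v=53: a=53^1·(≡50), b=53^2·(≡6) mod 53; (50|53)=-1, (6|53)=+1; (−1)^{1·2·26}·(-1)^2·(+1)^1 = +1.
v=31: a=31^0·(≡22), b=31^1·(≡4) mod 31; (22|31)=-1, (4|31)=+1; (−1)^{0·1·15}·(-1)^1·(+1)^0 = -1.
v=2: v_2(a)=-7, v_2(b)=-8; units ≡ 7, 7 (mod 8); ε·ε+αω+βω = 1·1+-7·0+-8·0 ≡ 1  ⇒  (a,b)_2 = -1.
v=3: a=3^2·(≡1), b=3^4·(≡1) mod 3; (1|3)=+1, (1|3)=+1; (−1)^{2·4·1}·(+1)^4·(+1)^2 = +1.
v=41: a=41^0·(≡25), b=41^1·(≡4) mod 41; (25|41)=+1, (4|41)=+1; (−1)^{0·1·20}·(+1)^1·(+1)^0 = +1.
v=∞: -3074 < 0 and 479167 > 0  ⇒  (a,b)_∞ = +1.
v=29: a=29^1·(≡3), b=29^1·(≡24) mod 29; (3|29)=-1, (24|29)=+1; (−1)^{1·1·14}·(-1)^1·(+1)^1 = -1.
v=13: a=13^2·(≡7), b=13^3·(≡1) mod 13; (7|13)=-1, (1|13)=+1; (−1)^{2·3·6}·(-1)^3·(+1)^2 = -1.
Ram(-3074, 479167) = {2, 13, 29, 31}; no ℚ_2-point on the conic.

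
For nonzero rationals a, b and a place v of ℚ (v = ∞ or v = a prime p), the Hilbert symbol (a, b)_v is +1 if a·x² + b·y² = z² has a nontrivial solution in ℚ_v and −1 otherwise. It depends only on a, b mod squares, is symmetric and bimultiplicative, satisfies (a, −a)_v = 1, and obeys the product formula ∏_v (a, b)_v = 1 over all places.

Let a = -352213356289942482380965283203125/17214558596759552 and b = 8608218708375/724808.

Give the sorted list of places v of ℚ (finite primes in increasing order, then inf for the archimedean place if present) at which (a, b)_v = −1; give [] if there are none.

(a, b) ≡ (-10, 3741870) mod (ℚ^×)²; places V = {2, 3, 5, 7, 11, 13, 17, 23, 29, 43, ∞}.
(a,b)_7: α=-4, u≡1; β=-2, v≡6 (mod 7); (1|7)=+1, (6|7)=-1; sign (−1)^0·+1^-2·-1^-4 = +1.
(a,b)_29: α=2, u≡18; β=1, v≡7 (mod 29); (18|29)=-1, (7|29)=+1; sign (−1)^0·-1^1·+1^2 = -1.
(a,b)_2: α=-21, β=-3; u≡3, v≡7 (mod 8); ε(u)ε(v)=1·1, αω(v)=-21·0, βω(u)=-3·1; sum ≡ 0  ⇒  +1.
(a,b)_5: α=11, u≡3; β=3, v≡4 (mod 5); (3|5)=-1, (4|5)=+1; sign (−1)^0·-1^3·+1^11 = -1.
(a,b)_23: α=2, u≡2; β=1, v≡22 (mod 23); (2|23)=+1, (22|23)=-1; sign (−1)^0·+1^1·-1^2 = +1.
(a,b)_43: α=-4, u≡39; β=-2, v≡25 (mod 43); (39|43)=-1, (25|43)=+1; sign (−1)^0·-1^-2·+1^-4 = +1.
(a,b)_13: α=6, u≡12; β=2, v≡7 (mod 13); (12|13)=+1, (7|13)=-1; sign (−1)^0·+1^2·-1^6 = +1.
(a,b)_3: α=8, u≡2; β=3, v≡1 (mod 3); (2|3)=-1, (1|3)=+1; sign (−1)^0·-1^3·+1^8 = -1.
(a,b)_17: α=2, u≡11; β=1, v≡11 (mod 17); (11|17)=-1, (11|17)=-1; sign (−1)^0·-1^1·-1^2 = -1.
(a,b)_11: α=6, u≡4; β=3, v≡7 (mod 11); (4|11)=+1, (7|11)=-1; sign (−1)^0·+1^3·-1^6 = +1.
(a,b)_∞: sgn(-10)=−, sgn(3741870)=+, so +1.
Ram(-10, 3741870) = {3, 5, 17, 29}; no ℚ_3-point on the conic.

[3, 5, 17, 29]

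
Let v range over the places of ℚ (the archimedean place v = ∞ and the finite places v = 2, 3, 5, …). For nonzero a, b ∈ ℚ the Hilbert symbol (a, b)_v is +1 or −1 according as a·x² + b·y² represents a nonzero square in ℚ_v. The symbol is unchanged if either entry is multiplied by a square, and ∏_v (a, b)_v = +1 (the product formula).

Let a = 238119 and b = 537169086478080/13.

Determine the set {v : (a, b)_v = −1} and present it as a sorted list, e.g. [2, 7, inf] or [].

[2, 13]

(a, b) ≡ (238119, 139035) mod (ℚ^×)²; places V = {2, 3, 5, 7, 13, 17, 23, 29, 31, ∞}.
(a,b)_23: α=1, u≡3; β=3, v≡14 (mod 23); (3|23)=+1, (14|23)=-1; sign (−1)^1·+1^3·-1^1 = +1.
(a,b)_31: α=0, u≡8; β=1, v≡21 (mod 31); (8|31)=+1, (21|31)=-1; sign (−1)^0·+1^1·-1^0 = +1.
(a,b)_2: α=0, β=8; u≡7, v≡3 (mod 8); ε(u)ε(v)=1·1, αω(v)=0·1, βω(u)=8·0; sum ≡ 1  ⇒  -1.
(a,b)_29: α=1, u≡4; β=2, v≡1 (mod 29); (4|29)=+1, (1|29)=+1; sign (−1)^0·+1^2·+1^1 = +1.
(a,b)_17: α=1, u≡16; β=0, v≡8 (mod 17); (16|17)=+1, (8|17)=+1; sign (−1)^0·+1^0·+1^1 = +1.
(a,b)_7: α=1, u≡4; β=2, v≡4 (mod 7); (4|7)=+1, (4|7)=+1; sign (−1)^0·+1^2·+1^1 = +1.
(a,b)_3: α=1, u≡2; β=3, v≡1 (mod 3); (2|3)=-1, (1|3)=+1; sign (−1)^1·-1^3·+1^1 = +1.
(a,b)_∞: sgn(238119)=+, sgn(139035)=+, so +1.
(a,b)_5: α=0, u≡4; β=1, v≡2 (mod 5); (4|5)=+1, (2|5)=-1; sign (−1)^0·+1^1·-1^0 = +1.
(a,b)_13: α=0, u≡11; β=-1, v≡4 (mod 13); (11|13)=-1, (4|13)=+1; sign (−1)^0·-1^-1·+1^0 = -1.
|Ram(238119, 139035)| = 2, even; anisotropic at {2, 13}.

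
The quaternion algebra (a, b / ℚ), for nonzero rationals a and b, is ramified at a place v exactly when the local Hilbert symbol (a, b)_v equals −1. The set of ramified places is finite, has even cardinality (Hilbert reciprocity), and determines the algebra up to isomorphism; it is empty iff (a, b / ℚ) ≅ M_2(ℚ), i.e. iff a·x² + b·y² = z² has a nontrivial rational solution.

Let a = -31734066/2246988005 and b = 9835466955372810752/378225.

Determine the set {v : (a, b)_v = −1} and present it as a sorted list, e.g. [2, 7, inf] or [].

[2, 3, 5, 11]

Mod squares: a ≡ -8970, b ≡ 67298. Check v ∈ {∞, 2, 3, 5, 7, 11, 13, 17, 19, 23, 29, 41, 43}.
v=43: a=43^-2·(≡40), b=43^0·(≡26) mod 43; (40|43)=+1, (26|43)=-1; (−1)^{-2·0·21}·(+1)^0·(-1)^-2 = +1.
v=19: a=19^2·(≡11), b=19^5·(≡14) mod 19; (11|19)=+1, (14|19)=-1; (−1)^{2·5·9}·(+1)^5·(-1)^2 = +1.
v=17: a=17^-2·(≡14), b=17^0·(≡6) mod 17; (14|17)=-1, (6|17)=-1; (−1)^{-2·0·8}·(-1)^0·(-1)^-2 = +1.
v=23: a=23^1·(≡8), b=23^3·(≡7) mod 23; (8|23)=+1, (7|23)=-1; (−1)^{1·3·11}·(+1)^3·(-1)^1 = +1.
v=3: a=3^1·(≡1), b=3^-2·(≡2) mod 3; (1|3)=+1, (2|3)=-1; (−1)^{1·-2·1}·(+1)^-2·(-1)^1 = -1.
v=∞: -8970 < 0 and 67298 > 0  ⇒  (a,b)_∞ = +1.
v=11: a=11^0·(≡6), b=11^1·(≡7) mod 11; (6|11)=-1, (7|11)=-1; (−1)^{0·1·5}·(-1)^1·(-1)^0 = -1.
v=2: v_2(a)=1, v_2(b)=9; units ≡ 3, 1 (mod 8); ε·ε+αω+βω = 1·0+1·0+9·1 ≡ 1  ⇒  (a,b)_2 = -1.
v=5: a=5^-1·(≡4), b=5^-2·(≡3) mod 5; (4|5)=+1, (3|5)=-1; (−1)^{-1·-2·2}·(+1)^-2·(-1)^-1 = -1.
v=13: a=13^1·(≡3), b=13^2·(≡3) mod 13; (3|13)=+1, (3|13)=+1; (−1)^{1·2·6}·(+1)^2·(+1)^1 = +1.
v=41: a=41^0·(≡9), b=41^-2·(≡3) mod 41; (9|41)=+1, (3|41)=-1; (−1)^{0·-2·20}·(+1)^-2·(-1)^0 = +1.
v=7: a=7^2·(≡2), b=7^3·(≡5) mod 7; (2|7)=+1, (5|7)=-1; (−1)^{2·3·3}·(+1)^3·(-1)^2 = +1.
v=29: a=29^-2·(≡9), b=29^0·(≡8) mod 29; (9|29)=+1, (8|29)=-1; (−1)^{-2·0·14}·(+1)^0·(-1)^-2 = +1.
|Ram(-8970, 67298)| = 4, even; anisotropic at {2, 3, 5, 11}.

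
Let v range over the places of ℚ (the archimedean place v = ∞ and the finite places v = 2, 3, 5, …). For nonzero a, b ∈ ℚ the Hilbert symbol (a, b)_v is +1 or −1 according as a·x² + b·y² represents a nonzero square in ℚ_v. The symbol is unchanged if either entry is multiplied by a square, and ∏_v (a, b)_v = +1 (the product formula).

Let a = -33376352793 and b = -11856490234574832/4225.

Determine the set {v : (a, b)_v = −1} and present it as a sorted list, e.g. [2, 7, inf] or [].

Mod squares: a ≡ -497553, b ≡ -6136487. Check v ∈ {∞, 2, 3, 5, 7, 11, 13, 19, 29, 37, 43}.
v=2: v_2(a)=0, v_2(b)=4; units ≡ 7, 1 (mod 8); ε·ε+αω+βω = 1·0+0·0+4·0 ≡ 0  ⇒  (a,b)_2 = +1.
v=13: a=13^0·(≡9), b=13^-2·(≡2) mod 13; (9|13)=+1, (2|13)=-1; (−1)^{0·-2·6}·(+1)^-2·(-1)^0 = +1.
v=29: a=29^1·(≡15), b=29^1·(≡3) mod 29; (15|29)=-1, (3|29)=-1; (−1)^{1·1·14}·(-1)^1·(-1)^1 = +1.
v=5: a=5^0·(≡2), b=5^-2·(≡2) mod 5; (2|5)=-1, (2|5)=-1; (−1)^{0·-2·2}·(-1)^-2·(-1)^0 = +1.
v=∞: -497553 < 0 and -6136487 < 0  ⇒  (a,b)_∞ = -1.
v=43: a=43^1·(≡39), b=43^1·(≡18) mod 43; (39|43)=-1, (18|43)=-1; (−1)^{1·1·21}·(-1)^1·(-1)^1 = -1.
v=3: a=3^1·(≡1), b=3^6·(≡1) mod 3; (1|3)=+1, (1|3)=+1; (−1)^{1·6·1}·(+1)^6·(+1)^1 = +1.
v=7: a=7^3·(≡3), b=7^1·(≡2) mod 7; (3|7)=-1, (2|7)=+1; (−1)^{3·1·3}·(-1)^1·(+1)^3 = +1.
v=11: a=11^0·(≡8), b=11^2·(≡10) mod 11; (8|11)=-1, (10|11)=-1; (−1)^{0·2·5}·(-1)^2·(-1)^0 = +1.
v=19: a=19^1·(≡2), b=19^1·(≡3) mod 19; (2|19)=-1, (3|19)=-1; (−1)^{1·1·9}·(-1)^1·(-1)^1 = -1.
v=37: a=37^2·(≡17), b=37^3·(≡14) mod 37; (17|37)=-1, (14|37)=-1; (−1)^{2·3·18}·(-1)^3·(-1)^2 = -1.
|Ram(-497553, -6136487)| = 4, even; anisotropic at {19, 37, 43, ∞}.

[19, 37, 43, inf]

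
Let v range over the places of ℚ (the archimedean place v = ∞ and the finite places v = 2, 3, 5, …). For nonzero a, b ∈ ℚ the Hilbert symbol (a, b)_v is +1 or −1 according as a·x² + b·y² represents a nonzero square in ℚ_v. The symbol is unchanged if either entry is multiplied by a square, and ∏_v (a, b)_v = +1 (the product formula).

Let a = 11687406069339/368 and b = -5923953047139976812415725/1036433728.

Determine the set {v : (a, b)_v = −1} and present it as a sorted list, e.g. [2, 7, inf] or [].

[3, 29]

Mod squares: a ≡ 154077, b ≡ -187473. Check v ∈ {∞, 2, 3, 5, 7, 11, 13, 17, 19, 23, 29, 37}.
v=19: a=19^0·(≡1), b=19^3·(≡13) mod 19; (1|19)=+1, (13|19)=-1; (−1)^{0·3·9}·(+1)^3·(-1)^0 = +1.
v=13: a=13^2·(≡4), b=13^3·(≡3) mod 13; (4|13)=+1, (3|13)=+1; (−1)^{2·3·6}·(+1)^3·(+1)^2 = +1.
v=2: v_2(a)=-4, v_2(b)=-6; units ≡ 5, 7 (mod 8); ε·ε+αω+βω = 0·1+-4·0+-6·1 ≡ 0  ⇒  (a,b)_2 = +1.
v=5: a=5^0·(≡3), b=5^2·(≡2) mod 5; (3|5)=-1, (2|5)=-1; (−1)^{0·2·2}·(-1)^2·(-1)^0 = +1.
v=37: a=37^0·(≡21), b=37^2·(≡13) mod 37; (21|37)=+1, (13|37)=-1; (−1)^{0·2·18}·(+1)^2·(-1)^0 = +1.
v=3: a=3^7·(≡2), b=3^9·(≡2) mod 3; (2|3)=-1, (2|3)=-1; (−1)^{7·9·1}·(-1)^9·(-1)^7 = -1.
v=11: a=11^1·(≡1), b=11^-3·(≡10) mod 11; (1|11)=+1, (10|11)=-1; (−1)^{1·-3·5}·(+1)^-3·(-1)^1 = +1.
v=17: a=17^2·(≡12), b=17^2·(≡10) mod 17; (12|17)=-1, (10|17)=-1; (−1)^{2·2·8}·(-1)^2·(-1)^2 = +1.
v=∞: 154077 > 0 and -187473 < 0  ⇒  (a,b)_∞ = +1.
v=7: a=7^3·(≡6), b=7^4·(≡4) mod 7; (6|7)=-1, (4|7)=+1; (−1)^{3·4·3}·(-1)^4·(+1)^3 = +1.
v=23: a=23^-1·(≡9), b=23^-3·(≡14) mod 23; (9|23)=+1, (14|23)=-1; (−1)^{-1·-3·11}·(+1)^-3·(-1)^-1 = +1.
v=29: a=29^1·(≡9), b=29^2·(≡15) mod 29; (9|29)=+1, (15|29)=-1; (−1)^{1·2·14}·(+1)^2·(-1)^1 = -1.
|Ram(154077, -187473)| = 2, even; anisotropic at {3, 29}.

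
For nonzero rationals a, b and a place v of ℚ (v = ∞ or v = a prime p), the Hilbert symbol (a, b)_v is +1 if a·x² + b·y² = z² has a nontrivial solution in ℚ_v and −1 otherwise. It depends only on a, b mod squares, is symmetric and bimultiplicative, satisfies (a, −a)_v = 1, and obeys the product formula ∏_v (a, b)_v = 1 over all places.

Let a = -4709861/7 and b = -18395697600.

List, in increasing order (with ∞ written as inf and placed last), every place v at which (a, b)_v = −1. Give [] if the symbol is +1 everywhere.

[29, inf]

Mod squares: a ≡ -203, b ≡ -31. Check v ∈ {∞, 2, 3, 5, 7, 13, 29, 31}.
v=31: a=31^2·(≡4), b=31^1·(≡26) mod 31; (4|31)=+1, (26|31)=-1; (−1)^{2·1·15}·(+1)^1·(-1)^2 = +1.
v=3: a=3^0·(≡1), b=3^2·(≡2) mod 3; (1|3)=+1, (2|3)=-1; (−1)^{0·2·1}·(+1)^2·(-1)^0 = +1.
v=5: a=5^0·(≡2), b=5^2·(≡1) mod 5; (2|5)=-1, (1|5)=+1; (−1)^{0·2·2}·(-1)^2·(+1)^0 = +1.
v=∞: -203 < 0 and -31 < 0  ⇒  (a,b)_∞ = -1.
v=13: a=13^2·(≡6), b=13^0·(≡6) mod 13; (6|13)=-1, (6|13)=-1; (−1)^{2·0·6}·(-1)^0·(-1)^2 = +1.
v=29: a=29^1·(≡7), b=29^2·(≡27) mod 29; (7|29)=+1, (27|29)=-1; (−1)^{1·2·14}·(+1)^2·(-1)^1 = -1.
v=2: v_2(a)=0, v_2(b)=6; units ≡ 5, 1 (mod 8); ε·ε+αω+βω = 0·0+0·0+6·1 ≡ 0  ⇒  (a,b)_2 = +1.
v=7: a=7^-1·(≡5), b=7^2·(≡4) mod 7; (5|7)=-1, (4|7)=+1; (−1)^{-1·2·3}·(-1)^2·(+1)^-1 = +1.
|Ram(-203, -31)| = 2, even; anisotropic at {29, ∞}.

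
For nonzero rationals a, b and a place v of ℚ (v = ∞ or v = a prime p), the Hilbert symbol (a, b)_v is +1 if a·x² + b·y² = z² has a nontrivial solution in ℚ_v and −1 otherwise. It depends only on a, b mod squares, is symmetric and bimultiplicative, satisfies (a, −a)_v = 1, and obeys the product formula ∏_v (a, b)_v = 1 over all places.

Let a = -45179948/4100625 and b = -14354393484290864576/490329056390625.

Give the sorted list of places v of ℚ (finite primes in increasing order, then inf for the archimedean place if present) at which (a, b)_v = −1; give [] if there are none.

[13, inf]

(a, b) ≡ (-323, -4199) mod (ℚ^×)²; places V = {2, 3, 5, 11, 13, 17, 19, ∞}.
(a,b)_3: α=-8, u≡1; β=-22, v≡1 (mod 3); (1|3)=+1, (1|3)=+1; sign (−1)^0·+1^-22·+1^-8 = +1.
(a,b)_∞: sgn(-323)=−, sgn(-4199)=−, so -1.
(a,b)_13: α=0, u≡2; β=1, v≡5 (mod 13); (2|13)=-1, (5|13)=-1; sign (−1)^0·-1^1·-1^0 = -1.
(a,b)_5: α=-4, u≡2; β=-6, v≡1 (mod 5); (2|5)=-1, (1|5)=+1; sign (−1)^0·-1^-6·+1^-4 = +1.
(a,b)_11: α=2, u≡7; β=6, v≡9 (mod 11); (7|11)=-1, (9|11)=+1; sign (−1)^0·-1^6·+1^2 = +1.
(a,b)_2: α=2, β=6; u≡5, v≡1 (mod 8); ε(u)ε(v)=0·0, αω(v)=2·0, βω(u)=6·1; sum ≡ 0  ⇒  +1.
(a,b)_17: α=3, u≡13; β=5, v≡1 (mod 17); (13|17)=+1, (1|17)=+1; sign (−1)^0·+1^5·+1^3 = +1.
(a,b)_19: α=1, u≡13; β=3, v≡11 (mod 19); (13|19)=-1, (11|19)=+1; sign (−1)^1·-1^3·+1^1 = +1.
Ram(-323, -4199) = {13, ∞}; no ℚ_13-point on the conic.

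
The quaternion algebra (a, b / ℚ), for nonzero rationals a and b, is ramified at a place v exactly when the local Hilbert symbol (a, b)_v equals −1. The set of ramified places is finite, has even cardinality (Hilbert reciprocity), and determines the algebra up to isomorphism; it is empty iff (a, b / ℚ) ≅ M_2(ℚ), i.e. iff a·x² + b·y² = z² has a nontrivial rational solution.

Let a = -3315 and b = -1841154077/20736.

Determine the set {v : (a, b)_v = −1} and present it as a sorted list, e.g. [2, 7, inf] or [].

(a, b) ≡ (-3315, -37574573) mod (ℚ^×)²; places V = {2, 3, 5, 7, 13, 17, 31, 37, 41, 47, ∞}.
(a,b)_31: α=0, u≡2; β=1, v≡22 (mod 31); (2|31)=+1, (22|31)=-1; sign (−1)^0·+1^1·-1^0 = +1.
(a,b)_47: α=0, u≡22; β=1, v≡39 (mod 47); (22|47)=-1, (39|47)=-1; sign (−1)^0·-1^1·-1^0 = -1.
(a,b)_13: α=1, u≡5; β=0, v≡4 (mod 13); (5|13)=-1, (4|13)=+1; sign (−1)^0·-1^0·+1^1 = +1.
(a,b)_3: α=1, u≡2; β=-4, v≡1 (mod 3); (2|3)=-1, (1|3)=+1; sign (−1)^0·-1^-4·+1^1 = +1.
(a,b)_37: α=0, u≡15; β=1, v≡26 (mod 37); (15|37)=-1, (26|37)=+1; sign (−1)^0·-1^1·+1^0 = -1.
(a,b)_17: α=1, u≡9; β=1, v≡10 (mod 17); (9|17)=+1, (10|17)=-1; sign (−1)^0·+1^1·-1^1 = -1.
(a,b)_∞: sgn(-3315)=−, sgn(-37574573)=−, so -1.
(a,b)_2: α=0, β=-8; u≡5, v≡3 (mod 8); ε(u)ε(v)=0·1, αω(v)=0·1, βω(u)=-8·1; sum ≡ 0  ⇒  +1.
(a,b)_41: α=0, u≡6; β=1, v≡25 (mod 41); (6|41)=-1, (25|41)=+1; sign (−1)^0·-1^1·+1^0 = -1.
(a,b)_5: α=1, u≡2; β=0, v≡3 (mod 5); (2|5)=-1, (3|5)=-1; sign (−1)^0·-1^0·-1^1 = -1.
(a,b)_7: α=0, u≡3; β=2, v≡3 (mod 7); (3|7)=-1, (3|7)=-1; sign (−1)^0·-1^2·-1^0 = +1.
(-3315, -37574573 / ℚ) ramifies at {5, 17, 37, 41, 47, ∞}: a division algebra.

[5, 17, 37, 41, 47, inf]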